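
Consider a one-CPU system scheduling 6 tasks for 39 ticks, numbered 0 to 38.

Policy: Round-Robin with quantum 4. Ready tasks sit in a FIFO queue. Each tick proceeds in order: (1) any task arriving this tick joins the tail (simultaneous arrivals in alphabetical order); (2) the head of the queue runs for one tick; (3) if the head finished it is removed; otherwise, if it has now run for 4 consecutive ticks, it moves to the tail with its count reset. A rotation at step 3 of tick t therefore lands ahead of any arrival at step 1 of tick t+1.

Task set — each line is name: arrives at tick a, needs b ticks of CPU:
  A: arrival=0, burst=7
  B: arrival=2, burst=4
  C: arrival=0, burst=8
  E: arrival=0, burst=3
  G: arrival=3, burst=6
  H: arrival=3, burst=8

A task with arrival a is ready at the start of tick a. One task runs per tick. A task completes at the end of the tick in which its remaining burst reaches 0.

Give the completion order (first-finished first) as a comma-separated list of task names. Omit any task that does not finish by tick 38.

completion order = E, B, A, C, G, H

t=0: queue=[A,C,E] q_used=0 → run A
t=1: queue=[A,C,E] q_used=1 → run A
t=2: queue=[A,C,E,B] q_used=2 → run A
t=3: queue=[A,C,E,B,G,H] q_used=3 → run A
t=4: queue=[C,E,B,G,H,A] q_used=0 → run C
t=5: queue=[C,E,B,G,H,A] q_used=1 → run C
t=6: queue=[C,E,B,G,H,A] q_used=2 → run C
t=7: queue=[C,E,B,G,H,A] q_used=3 → run C
t=8: queue=[E,B,G,H,A,C] q_used=0 → run E
t=9: queue=[E,B,G,H,A,C] q_used=1 → run E
t=10: queue=[E,B,G,H,A,C] q_used=2 → run E
t=11: queue=[B,G,H,A,C] q_used=0 → run B
t=12: queue=[B,G,H,A,C] q_used=1 → run B
t=13: queue=[B,G,H,A,C] q_used=2 → run B
t=14: queue=[B,G,H,A,C] q_used=3 → run B
t=15: queue=[G,H,A,C] q_used=0 → run G
t=16: queue=[G,H,A,C] q_used=1 → run G
t=17: queue=[G,H,A,C] q_used=2 → run G
t=18: queue=[G,H,A,C] q_used=3 → run G
t=19: queue=[H,A,C,G] q_used=0 → run H
t=20: queue=[H,A,C,G] q_used=1 → run H
t=21: queue=[H,A,C,G] q_used=2 → run H
t=22: queue=[H,A,C,G] q_used=3 → run H
t=23: queue=[A,C,G,H] q_used=0 → run A
t=24: queue=[A,C,G,H] q_used=1 → run A
t=25: queue=[A,C,G,H] q_used=2 → run A
t=26: queue=[C,G,H] q_used=0 → run C
t=27: queue=[C,G,H] q_used=1 → run C
t=28: queue=[C,G,H] q_used=2 → run C
t=29: queue=[C,G,H] q_used=3 → run C
t=30: queue=[G,H] q_used=0 → run G
t=31: queue=[G,H] q_used=1 → run G
t=32: queue=[H] q_used=0 → run H
t=33: queue=[H] q_used=1 → run H
t=34: queue=[H] q_used=2 → run H
t=35: queue=[H] q_used=3 → run H
t=36: (idle)
t=37: (idle)
t=38: (idle)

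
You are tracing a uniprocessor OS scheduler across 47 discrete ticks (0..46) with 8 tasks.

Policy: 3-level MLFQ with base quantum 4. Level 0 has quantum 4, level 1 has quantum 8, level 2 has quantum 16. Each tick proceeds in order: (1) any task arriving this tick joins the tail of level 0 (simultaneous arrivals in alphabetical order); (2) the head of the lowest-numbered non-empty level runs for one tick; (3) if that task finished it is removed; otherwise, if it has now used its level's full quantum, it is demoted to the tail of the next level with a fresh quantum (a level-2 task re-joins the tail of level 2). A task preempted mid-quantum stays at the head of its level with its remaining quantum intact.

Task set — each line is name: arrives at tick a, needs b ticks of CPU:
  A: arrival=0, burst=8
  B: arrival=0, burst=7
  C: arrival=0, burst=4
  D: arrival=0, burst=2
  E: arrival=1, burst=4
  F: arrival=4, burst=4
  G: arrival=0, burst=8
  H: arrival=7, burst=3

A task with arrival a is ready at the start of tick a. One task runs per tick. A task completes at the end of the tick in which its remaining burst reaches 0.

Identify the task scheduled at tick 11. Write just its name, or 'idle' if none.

t=0: L0/L1/L2 = ABCDG/-/- → run A
t=1: L0/L1/L2 = ABCDGE/-/- → run A
t=2: L0/L1/L2 = ABCDGE/-/- → run A
t=3: L0/L1/L2 = ABCDGE/-/- → run A
t=4: L0/L1/L2 = BCDGEF/A/- → run B
t=5: L0/L1/L2 = BCDGEF/A/- → run B
t=6: L0/L1/L2 = BCDGEF/A/- → run B
t=7: L0/L1/L2 = BCDGEFH/A/- → run B
t=8: L0/L1/L2 = CDGEFH/AB/- → run C
t=9: L0/L1/L2 = CDGEFH/AB/- → run C
t=10: L0/L1/L2 = CDGEFH/AB/- → run C
t=11: L0/L1/L2 = CDGEFH/AB/- → run C
t=12: L0/L1/L2 = DGEFH/AB/- → run D
t=13: L0/L1/L2 = DGEFH/AB/- → run D
t=14: L0/L1/L2 = GEFH/AB/- → run G
t=15: L0/L1/L2 = GEFH/AB/- → run G
t=16: L0/L1/L2 = GEFH/AB/- → run G
t=17: L0/L1/L2 = GEFH/AB/- → run G
t=18: L0/L1/L2 = EFH/ABG/- → run E
t=19: L0/L1/L2 = EFH/ABG/- → run E
t=20: L0/L1/L2 = EFH/ABG/- → run E
t=21: L0/L1/L2 = EFH/ABG/- → run E
t=22: L0/L1/L2 = FH/ABG/- → run F
t=23: L0/L1/L2 = FH/ABG/- → run F
t=24: L0/L1/L2 = FH/ABG/- → run F
t=25: L0/L1/L2 = FH/ABG/- → run F
t=26: L0/L1/L2 = H/ABG/- → run H
t=27: L0/L1/L2 = H/ABG/- → run H
t=28: L0/L1/L2 = H/ABG/- → run H
t=29: L0/L1/L2 = -/ABG/- → run A
t=30: L0/L1/L2 = -/ABG/- → run A
t=31: L0/L1/L2 = -/ABG/- → run A
t=32: L0/L1/L2 = -/ABG/- → run A
t=33: L0/L1/L2 = -/BG/- → run B
t=34: L0/L1/L2 = -/BG/- → run B
t=35: L0/L1/L2 = -/BG/- → run B
t=36: L0/L1/L2 = -/G/- → run G
t=37: L0/L1/L2 = -/G/- → run G
t=38: L0/L1/L2 = -/G/- → run G
t=39: L0/L1/L2 = -/G/- → run G
t=40: (idle)
t=41: (idle)
t=42: (idle)
t=43: (idle)
t=44: (idle)
t=45: (idle)
t=46: (idle)

running at tick 11 = C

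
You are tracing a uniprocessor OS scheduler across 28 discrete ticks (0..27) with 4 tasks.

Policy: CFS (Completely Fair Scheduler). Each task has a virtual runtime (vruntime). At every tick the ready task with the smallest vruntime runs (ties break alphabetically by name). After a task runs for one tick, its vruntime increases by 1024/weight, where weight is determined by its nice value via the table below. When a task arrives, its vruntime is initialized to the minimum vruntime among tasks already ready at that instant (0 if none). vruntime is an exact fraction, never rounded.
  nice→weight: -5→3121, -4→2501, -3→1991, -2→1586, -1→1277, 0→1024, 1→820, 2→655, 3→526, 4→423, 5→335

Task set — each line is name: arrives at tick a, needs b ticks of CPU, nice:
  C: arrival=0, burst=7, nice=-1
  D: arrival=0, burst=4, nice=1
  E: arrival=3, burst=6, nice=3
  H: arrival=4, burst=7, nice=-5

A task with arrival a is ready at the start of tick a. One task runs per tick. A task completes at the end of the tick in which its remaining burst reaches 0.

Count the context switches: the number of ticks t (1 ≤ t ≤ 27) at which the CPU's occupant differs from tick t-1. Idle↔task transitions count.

t=0: vr[C=0 D=0] → run C
t=1: vr[C=1024/1277 D=0] → run D
t=2: vr[C=1024/1277 D=256/205] → run C
t=3: vr[C=2048/1277 D=256/205 E=256/205] → run D
t=4: vr[C=2048/1277 D=512/205 E=256/205 H=256/205] → run E
t=5: vr[C=2048/1277 D=512/205 E=172288/53915 H=256/205] → run H
t=6: vr[C=2048/1277 D=512/205 E=172288/53915 H=1008896/639805] → run H
t=7: vr[C=2048/1277 D=512/205 E=172288/53915 H=1218816/639805] → run C
t=8: vr[C=3072/1277 D=512/205 E=172288/53915 H=1218816/639805] → run H
t=9: vr[C=3072/1277 D=512/205 E=172288/53915 H=1428736/639805] → run H
t=10: vr[C=3072/1277 D=512/205 E=172288/53915 H=1638656/639805] → run C
t=11: vr[C=4096/1277 D=512/205 E=172288/53915 H=1638656/639805] → run D
t=12: vr[C=4096/1277 D=768/205 E=172288/53915 H=1638656/639805] → run H
t=13: vr[C=4096/1277 D=768/205 E=172288/53915 H=1848576/639805] → run H
t=14: vr[C=4096/1277 D=768/205 E=172288/53915 H=2058496/639805] → run E
t=15: vr[C=4096/1277 D=768/205 E=277248/53915 H=2058496/639805] → run C
t=16: vr[C=5120/1277 D=768/205 E=277248/53915 H=2058496/639805] → run H
t=17: vr[C=5120/1277 D=768/205 E=277248/53915] → run D
t=18: vr[C=5120/1277 E=277248/53915] → run C
t=19: vr[C=6144/1277 E=277248/53915] → run C
t=20: vr[E=277248/53915] → run E
t=21: vr[E=382208/53915] → run E
t=22: vr[E=487168/53915] → run E
t=23: vr[E=592128/53915] → run E
t=24: (idle)
t=25: (idle)
t=26: (idle)
t=27: (idle)

context switches = 17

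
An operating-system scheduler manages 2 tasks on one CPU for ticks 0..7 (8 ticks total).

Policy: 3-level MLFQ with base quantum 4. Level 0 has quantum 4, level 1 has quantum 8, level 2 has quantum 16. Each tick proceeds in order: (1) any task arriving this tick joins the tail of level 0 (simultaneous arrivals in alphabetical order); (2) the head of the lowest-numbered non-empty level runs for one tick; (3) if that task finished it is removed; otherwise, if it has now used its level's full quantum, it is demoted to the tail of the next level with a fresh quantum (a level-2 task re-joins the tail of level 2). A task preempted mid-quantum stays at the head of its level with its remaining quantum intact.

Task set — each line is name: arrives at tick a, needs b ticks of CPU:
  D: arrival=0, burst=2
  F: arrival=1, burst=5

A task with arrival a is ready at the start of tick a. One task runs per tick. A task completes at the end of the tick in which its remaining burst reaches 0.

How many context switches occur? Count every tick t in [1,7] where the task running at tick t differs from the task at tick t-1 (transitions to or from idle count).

t=0: L0/L1/L2 = D/-/- → run D
t=1: L0/L1/L2 = DF/-/- → run D
t=2: L0/L1/L2 = F/-/- → run F
t=3: L0/L1/L2 = F/-/- → run F
t=4: L0/L1/L2 = F/-/- → run F
t=5: L0/L1/L2 = F/-/- → run F
t=6: L0/L1/L2 = -/F/- → run F
t=7: (idle)

context switches = 2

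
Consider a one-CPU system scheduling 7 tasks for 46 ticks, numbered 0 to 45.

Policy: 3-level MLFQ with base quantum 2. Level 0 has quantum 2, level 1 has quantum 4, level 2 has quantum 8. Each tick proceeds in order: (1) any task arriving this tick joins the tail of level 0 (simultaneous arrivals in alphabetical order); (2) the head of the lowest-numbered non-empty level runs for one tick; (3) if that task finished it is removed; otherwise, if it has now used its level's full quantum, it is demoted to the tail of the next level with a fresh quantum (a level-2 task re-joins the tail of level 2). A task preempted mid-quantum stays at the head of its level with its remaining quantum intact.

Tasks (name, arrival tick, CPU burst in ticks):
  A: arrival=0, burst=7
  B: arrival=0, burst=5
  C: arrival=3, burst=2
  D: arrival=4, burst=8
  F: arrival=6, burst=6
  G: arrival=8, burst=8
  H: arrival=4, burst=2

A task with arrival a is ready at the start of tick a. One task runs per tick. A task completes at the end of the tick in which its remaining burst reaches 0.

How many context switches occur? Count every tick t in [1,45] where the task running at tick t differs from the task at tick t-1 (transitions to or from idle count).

context switches = 15

t=0: L0/L1/L2 = AB/-/- → run A
t=1: L0/L1/L2 = AB/-/- → run A
t=2: L0/L1/L2 = B/A/- → run B
t=3: L0/L1/L2 = BC/A/- → run B
t=4: L0/L1/L2 = CDH/AB/- → run C
t=5: L0/L1/L2 = CDH/AB/- → run C
t=6: L0/L1/L2 = DHF/AB/- → run D
t=7: L0/L1/L2 = DHF/AB/- → run D
t=8: L0/L1/L2 = HFG/ABD/- → run H
t=9: L0/L1/L2 = HFG/ABD/- → run H
t=10: L0/L1/L2 = FG/ABD/- → run F
t=11: L0/L1/L2 = FG/ABD/- → run F
t=12: L0/L1/L2 = G/ABDF/- → run G
t=13: L0/L1/L2 = G/ABDF/- → run G
t=14: L0/L1/L2 = -/ABDFG/- → run A
t=15: L0/L1/L2 = -/ABDFG/- → run A
t=16: L0/L1/L2 = -/ABDFG/- → run A
t=17: L0/L1/L2 = -/ABDFG/- → run A
t=18: L0/L1/L2 = -/BDFG/A → run B
t=19: L0/L1/L2 = -/BDFG/A → run B
t=20: L0/L1/L2 = -/BDFG/A → run B
t=21: L0/L1/L2 = -/DFG/A → run D
t=22: L0/L1/L2 = -/DFG/A → run D
t=23: L0/L1/L2 = -/DFG/A → run D
t=24: L0/L1/L2 = -/DFG/A → run D
t=25: L0/L1/L2 = -/FG/AD → run F
t=26: L0/L1/L2 = -/FG/AD → run F
t=27: L0/L1/L2 = -/FG/AD → run F
t=28: L0/L1/L2 = -/FG/AD → run F
t=29: L0/L1/L2 = -/G/AD → run G
t=30: L0/L1/L2 = -/G/AD → run G
t=31: L0/L1/L2 = -/G/AD → run G
t=32: L0/L1/L2 = -/G/AD → run G
t=33: L0/L1/L2 = -/-/ADG → run A
t=34: L0/L1/L2 = -/-/DG → run D
t=35: L0/L1/L2 = -/-/DG → run D
t=36: L0/L1/L2 = -/-/G → run G
t=37: L0/L1/L2 = -/-/G → run G
t=38: (idle)
t=39: (idle)
t=40: (idle)
t=41: (idle)
t=42: (idle)
t=43: (idle)
t=44: (idle)
t=45: (idle)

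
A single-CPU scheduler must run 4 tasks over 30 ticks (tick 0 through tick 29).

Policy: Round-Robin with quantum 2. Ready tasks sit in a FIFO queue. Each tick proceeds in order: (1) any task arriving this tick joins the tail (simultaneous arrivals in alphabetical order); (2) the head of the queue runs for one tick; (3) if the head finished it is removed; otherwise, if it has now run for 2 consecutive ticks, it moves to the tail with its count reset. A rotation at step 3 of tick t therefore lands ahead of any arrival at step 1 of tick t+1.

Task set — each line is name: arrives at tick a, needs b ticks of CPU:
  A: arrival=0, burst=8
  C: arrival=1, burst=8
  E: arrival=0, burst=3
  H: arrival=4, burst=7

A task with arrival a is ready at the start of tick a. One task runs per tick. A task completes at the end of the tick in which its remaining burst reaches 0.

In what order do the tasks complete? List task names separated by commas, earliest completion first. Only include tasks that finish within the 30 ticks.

t=0: queue=[A,E] q_used=0 → run A
t=1: queue=[A,E,C] q_used=1 → run A
t=2: queue=[E,C,A] q_used=0 → run E
t=3: queue=[E,C,A] q_used=1 → run E
t=4: queue=[C,A,E,H] q_used=0 → run C
t=5: queue=[C,A,E,H] q_used=1 → run C
t=6: queue=[A,E,H,C] q_used=0 → run A
t=7: queue=[A,E,H,C] q_used=1 → run A
t=8: queue=[E,H,C,A] q_used=0 → run E
t=9: queue=[H,C,A] q_used=0 → run H
t=10: queue=[H,C,A] q_used=1 → run H
t=11: queue=[C,A,H] q_used=0 → run C
t=12: queue=[C,A,H] q_used=1 → run C
t=13: queue=[A,H,C] q_used=0 → run A
t=14: queue=[A,H,C] q_used=1 → run A
t=15: queue=[H,C,A] q_used=0 → run H
t=16: queue=[H,C,A] q_used=1 → run H
t=17: queue=[C,A,H] q_used=0 → run C
t=18: queue=[C,A,H] q_used=1 → run C
t=19: queue=[A,H,C] q_used=0 → run A
t=20: queue=[A,H,C] q_used=1 → run A
t=21: queue=[H,C] q_used=0 → run H
t=22: queue=[H,C] q_used=1 → run H
t=23: queue=[C,H] q_used=0 → run C
t=24: queue=[C,H] q_used=1 → run C
t=25: queue=[H] q_used=0 → run H
t=26: (idle)
t=27: (idle)
t=28: (idle)
t=29: (idle)

completion order = E, A, C, H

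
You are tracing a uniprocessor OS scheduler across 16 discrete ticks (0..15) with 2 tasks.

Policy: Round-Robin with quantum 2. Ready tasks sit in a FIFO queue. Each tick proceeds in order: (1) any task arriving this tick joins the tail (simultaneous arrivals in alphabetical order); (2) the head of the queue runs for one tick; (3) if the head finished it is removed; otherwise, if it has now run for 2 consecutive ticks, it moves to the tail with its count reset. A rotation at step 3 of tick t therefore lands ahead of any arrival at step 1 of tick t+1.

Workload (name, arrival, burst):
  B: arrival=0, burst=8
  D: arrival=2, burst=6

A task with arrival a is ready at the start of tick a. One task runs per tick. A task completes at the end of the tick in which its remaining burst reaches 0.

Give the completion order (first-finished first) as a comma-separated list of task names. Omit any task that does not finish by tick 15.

t=0: queue=[B] q_used=0 → run B
t=1: queue=[B] q_used=1 → run B
t=2: queue=[B,D] q_used=0 → run B
t=3: queue=[B,D] q_used=1 → run B
t=4: queue=[D,B] q_used=0 → run D
t=5: queue=[D,B] q_used=1 → run D
t=6: queue=[B,D] q_used=0 → run B
t=7: queue=[B,D] q_used=1 → run B
t=8: queue=[D,B] q_used=0 → run D
t=9: queue=[D,B] q_used=1 → run D
t=10: queue=[B,D] q_used=0 → run B
t=11: queue=[B,D] q_used=1 → run B
t=12: queue=[D] q_used=0 → run D
t=13: queue=[D] q_used=1 → run D
t=14: (idle)
t=15: (idle)

completion order = B, D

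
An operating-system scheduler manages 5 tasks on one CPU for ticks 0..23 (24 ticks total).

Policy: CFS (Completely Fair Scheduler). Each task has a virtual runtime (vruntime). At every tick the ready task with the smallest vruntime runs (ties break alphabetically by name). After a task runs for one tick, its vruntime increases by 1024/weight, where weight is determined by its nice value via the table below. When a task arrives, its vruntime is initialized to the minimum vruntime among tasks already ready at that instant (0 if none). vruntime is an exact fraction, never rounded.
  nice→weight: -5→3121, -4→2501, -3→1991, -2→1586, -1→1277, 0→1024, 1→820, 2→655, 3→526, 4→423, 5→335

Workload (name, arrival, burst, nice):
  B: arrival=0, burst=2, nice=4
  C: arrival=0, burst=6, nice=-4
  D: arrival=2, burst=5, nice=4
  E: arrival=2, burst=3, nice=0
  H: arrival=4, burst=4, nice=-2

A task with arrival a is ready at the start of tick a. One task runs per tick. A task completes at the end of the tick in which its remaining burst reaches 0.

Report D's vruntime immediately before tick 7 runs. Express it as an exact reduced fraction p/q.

vruntime(D, start of tick 7) = 2994176/1057923

t=0: vr[B=0 C=0] → run B
t=1: vr[B=1024/423 C=0] → run C
t=2: vr[B=1024/423 C=1024/2501 D=1024/2501 E=1024/2501] → run C
t=3: vr[B=1024/423 C=2048/2501 D=1024/2501 E=1024/2501] → run D
t=4: vr[B=1024/423 C=2048/2501 D=2994176/1057923 E=1024/2501 H=1024/2501] → run E
t=5: vr[B=1024/423 C=2048/2501 D=2994176/1057923 E=3525/2501 H=1024/2501] → run H
t=6: vr[B=1024/423 C=2048/2501 D=2994176/1057923 E=3525/2501 H=34304/32513] → run C
t=7: vr[B=1024/423 C=3072/2501 D=2994176/1057923 E=3525/2501 H=34304/32513] → run H
t=8: vr[B=1024/423 C=3072/2501 D=2994176/1057923 E=3525/2501 H=55296/32513] → run C
t=9: vr[B=1024/423 C=4096/2501 D=2994176/1057923 E=3525/2501 H=55296/32513] → run E
t=10: vr[B=1024/423 C=4096/2501 D=2994176/1057923 E=6026/2501 H=55296/32513] → run C
t=11: vr[B=1024/423 C=5120/2501 D=2994176/1057923 E=6026/2501 H=55296/32513] → run H
t=12: vr[B=1024/423 C=5120/2501 D=2994176/1057923 E=6026/2501 H=76288/32513] → run C
t=13: vr[B=1024/423 D=2994176/1057923 E=6026/2501 H=76288/32513] → run H
t=14: vr[B=1024/423 D=2994176/1057923 E=6026/2501] → run E
t=15: vr[B=1024/423 D=2994176/1057923] → run B
t=16: vr[D=2994176/1057923] → run D
t=17: vr[D=5555200/1057923] → run D
t=18: vr[D=2705408/352641] → run D
t=19: vr[D=10677248/1057923] → run D
t=20: (idle)
t=21: (idle)
t=22: (idle)
t=23: (idle)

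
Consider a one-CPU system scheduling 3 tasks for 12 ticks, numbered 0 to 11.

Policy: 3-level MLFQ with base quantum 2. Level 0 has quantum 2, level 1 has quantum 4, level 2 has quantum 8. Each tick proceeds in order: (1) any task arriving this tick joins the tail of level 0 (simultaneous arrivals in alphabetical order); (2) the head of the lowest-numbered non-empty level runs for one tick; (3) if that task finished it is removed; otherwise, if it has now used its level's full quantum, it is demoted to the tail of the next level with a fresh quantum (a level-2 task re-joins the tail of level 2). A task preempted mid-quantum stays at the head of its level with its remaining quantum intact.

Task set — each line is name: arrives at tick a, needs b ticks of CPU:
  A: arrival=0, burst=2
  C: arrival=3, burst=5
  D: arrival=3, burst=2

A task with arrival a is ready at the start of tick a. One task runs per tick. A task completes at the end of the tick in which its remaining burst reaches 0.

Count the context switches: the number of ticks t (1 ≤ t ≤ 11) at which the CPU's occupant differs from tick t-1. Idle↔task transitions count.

t=0: L0/L1/L2 = A/-/- → run A
t=1: L0/L1/L2 = A/-/- → run A
t=2: (idle)
t=3: L0/L1/L2 = CD/-/- → run C
t=4: L0/L1/L2 = CD/-/- → run C
t=5: L0/L1/L2 = D/C/- → run D
t=6: L0/L1/L2 = D/C/- → run D
t=7: L0/L1/L2 = -/C/- → run C
t=8: L0/L1/L2 = -/C/- → run C
t=9: L0/L1/L2 = -/C/- → run C
t=10: (idle)
t=11: (idle)

context switches = 5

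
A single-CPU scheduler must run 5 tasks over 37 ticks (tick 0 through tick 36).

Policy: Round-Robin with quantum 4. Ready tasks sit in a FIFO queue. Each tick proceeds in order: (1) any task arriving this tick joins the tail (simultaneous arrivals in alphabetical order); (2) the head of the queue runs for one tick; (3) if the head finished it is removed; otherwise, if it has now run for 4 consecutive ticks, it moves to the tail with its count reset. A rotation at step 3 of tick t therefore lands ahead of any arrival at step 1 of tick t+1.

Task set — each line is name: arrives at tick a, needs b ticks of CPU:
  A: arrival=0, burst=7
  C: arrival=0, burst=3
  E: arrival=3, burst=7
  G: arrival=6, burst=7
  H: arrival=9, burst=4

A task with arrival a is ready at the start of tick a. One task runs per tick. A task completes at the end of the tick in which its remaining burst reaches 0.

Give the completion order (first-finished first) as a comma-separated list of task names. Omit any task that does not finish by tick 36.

t=0: queue=[A,C] q_used=0 → run A
t=1: queue=[A,C] q_used=1 → run A
t=2: queue=[A,C] q_used=2 → run A
t=3: queue=[A,C,E] q_used=3 → run A
t=4: queue=[C,E,A] q_used=0 → run C
t=5: queue=[C,E,A] q_used=1 → run C
t=6: queue=[C,E,A,G] q_used=2 → run C
t=7: queue=[E,A,G] q_used=0 → run E
t=8: queue=[E,A,G] q_used=1 → run E
t=9: queue=[E,A,G,H] q_used=2 → run E
t=10: queue=[E,A,G,H] q_used=3 → run E
t=11: queue=[A,G,H,E] q_used=0 → run A
t=12: queue=[A,G,H,E] q_used=1 → run A
t=13: queue=[A,G,H,E] q_used=2 → run A
t=14: queue=[G,H,E] q_used=0 → run G
t=15: queue=[G,H,E] q_used=1 → run G
t=16: queue=[G,H,E] q_used=2 → run G
t=17: queue=[G,H,E] q_used=3 → run G
t=18: queue=[H,E,G] q_used=0 → run H
t=19: queue=[H,E,G] q_used=1 → run H
t=20: queue=[H,E,G] q_used=2 → run H
t=21: queue=[H,E,G] q_used=3 → run H
t=22: queue=[E,G] q_used=0 → run E
t=23: queue=[E,G] q_used=1 → run E
t=24: queue=[E,G] q_used=2 → run E
t=25: queue=[G] q_used=0 → run G
t=26: queue=[G] q_used=1 → run G
t=27: queue=[G] q_used=2 → run G
t=28: (idle)
t=29: (idle)
t=30: (idle)
t=31: (idle)
t=32: (idle)
t=33: (idle)
t=34: (idle)
t=35: (idle)
t=36: (idle)

completion order = C, A, H, E, G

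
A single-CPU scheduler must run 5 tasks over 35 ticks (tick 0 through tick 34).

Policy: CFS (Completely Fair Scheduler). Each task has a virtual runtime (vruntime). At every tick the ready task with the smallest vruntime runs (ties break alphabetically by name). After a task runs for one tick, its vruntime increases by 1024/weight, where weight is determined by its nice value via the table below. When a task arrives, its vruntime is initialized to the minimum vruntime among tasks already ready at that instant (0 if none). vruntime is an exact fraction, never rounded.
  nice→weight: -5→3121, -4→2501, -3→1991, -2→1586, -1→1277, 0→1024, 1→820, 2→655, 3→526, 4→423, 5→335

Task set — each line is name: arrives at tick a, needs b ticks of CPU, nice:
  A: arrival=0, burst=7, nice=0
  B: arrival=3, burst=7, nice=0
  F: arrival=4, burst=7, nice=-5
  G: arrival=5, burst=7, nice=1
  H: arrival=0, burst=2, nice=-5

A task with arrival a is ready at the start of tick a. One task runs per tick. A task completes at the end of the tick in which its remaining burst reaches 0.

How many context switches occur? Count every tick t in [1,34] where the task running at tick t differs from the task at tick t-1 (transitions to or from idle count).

t=0: vr[A=0 H=0] → run A
t=1: vr[A=1 H=0] → run H
t=2: vr[A=1 H=1024/3121] → run H
t=3: vr[A=1 B=1] → run A
t=4: vr[A=2 B=1 F=1] → run B
t=5: vr[A=2 B=2 F=1 G=1] → run F
t=6: vr[A=2 B=2 F=4145/3121 G=1] → run G
t=7: vr[A=2 B=2 F=4145/3121 G=461/205] → run F
t=8: vr[A=2 B=2 F=5169/3121 G=461/205] → run F
t=9: vr[A=2 B=2 F=6193/3121 G=461/205] → run F
t=10: vr[A=2 B=2 F=7217/3121 G=461/205] → run A
t=11: vr[A=3 B=2 F=7217/3121 G=461/205] → run B
t=12: vr[A=3 B=3 F=7217/3121 G=461/205] → run G
t=13: vr[A=3 B=3 F=7217/3121 G=717/205] → run F
t=14: vr[A=3 B=3 F=8241/3121 G=717/205] → run F
t=15: vr[A=3 B=3 F=9265/3121 G=717/205] → run F
t=16: vr[A=3 B=3 G=717/205] → run A
t=17: vr[A=4 B=3 G=717/205] → run B
t=18: vr[A=4 B=4 G=717/205] → run G
t=19: vr[A=4 B=4 G=973/205] → run A
t=20: vr[A=5 B=4 G=973/205] → run B
t=21: vr[A=5 B=5 G=973/205] → run G
t=22: vr[A=5 B=5 G=1229/205] → run A
t=23: vr[A=6 B=5 G=1229/205] → run B
t=24: vr[A=6 B=6 G=1229/205] → run G
t=25: vr[A=6 B=6 G=297/41] → run A
t=26: vr[B=6 G=297/41] → run B
t=27: vr[B=7 G=297/41] → run B
t=28: vr[G=297/41] → run G
t=29: vr[G=1741/205] → run G
t=30: (idle)
t=31: (idle)
t=32: (idle)
t=33: (idle)
t=34: (idle)

context switches = 23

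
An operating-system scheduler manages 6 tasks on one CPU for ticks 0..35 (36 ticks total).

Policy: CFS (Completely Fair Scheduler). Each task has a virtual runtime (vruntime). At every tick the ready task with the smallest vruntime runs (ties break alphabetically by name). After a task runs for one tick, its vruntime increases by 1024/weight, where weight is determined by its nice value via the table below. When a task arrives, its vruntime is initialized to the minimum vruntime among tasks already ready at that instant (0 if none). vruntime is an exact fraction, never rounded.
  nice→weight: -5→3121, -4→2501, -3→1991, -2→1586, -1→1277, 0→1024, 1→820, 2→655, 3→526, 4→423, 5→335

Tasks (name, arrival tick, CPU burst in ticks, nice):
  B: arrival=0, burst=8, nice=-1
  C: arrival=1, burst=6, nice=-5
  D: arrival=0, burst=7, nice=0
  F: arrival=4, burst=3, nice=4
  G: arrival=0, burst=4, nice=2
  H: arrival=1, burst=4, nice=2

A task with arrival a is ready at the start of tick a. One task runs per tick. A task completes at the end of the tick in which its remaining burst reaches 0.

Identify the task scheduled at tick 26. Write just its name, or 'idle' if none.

running at tick 26 = H

t=0: vr[B=0 D=0 G=0] → run B
t=1: vr[B=1024/1277 C=0 D=0 G=0 H=0] → run C
t=2: vr[B=1024/1277 C=1024/3121 D=0 G=0 H=0] → run D
t=3: vr[B=1024/1277 C=1024/3121 D=1 G=0 H=0] → run G
t=4: vr[B=1024/1277 C=1024/3121 D=1 F=0 G=1024/655 H=0] → run F
t=5: vr[B=1024/1277 C=1024/3121 D=1 F=1024/423 G=1024/655 H=0] → run H
t=6: vr[B=1024/1277 C=1024/3121 D=1 F=1024/423 G=1024/655 H=1024/655] → run C
t=7: vr[B=1024/1277 C=2048/3121 D=1 F=1024/423 G=1024/655 H=1024/655] → run C
t=8: vr[B=1024/1277 C=3072/3121 D=1 F=1024/423 G=1024/655 H=1024/655] → run B
t=9: vr[B=2048/1277 C=3072/3121 D=1 F=1024/423 G=1024/655 H=1024/655] → run C
t=10: vr[B=2048/1277 C=4096/3121 D=1 F=1024/423 G=1024/655 H=1024/655] → run D
t=11: vr[B=2048/1277 C=4096/3121 D=2 F=1024/423 G=1024/655 H=1024/655] → run C
t=12: vr[B=2048/1277 C=5120/3121 D=2 F=1024/423 G=1024/655 H=1024/655] → run G
t=13: vr[B=2048/1277 C=5120/3121 D=2 F=1024/423 G=2048/655 H=1024/655] → run H
t=14: vr[B=2048/1277 C=5120/3121 D=2 F=1024/423 G=2048/655 H=2048/655] → run B
t=15: vr[B=3072/1277 C=5120/3121 D=2 F=1024/423 G=2048/655 H=2048/655] → run C
t=16: vr[B=3072/1277 D=2 F=1024/423 G=2048/655 H=2048/655] → run D
t=17: vr[B=3072/1277 D=3 F=1024/423 G=2048/655 H=2048/655] → run B
t=18: vr[B=4096/1277 D=3 F=1024/423 G=2048/655 H=2048/655] → run F
t=19: vr[B=4096/1277 D=3 F=2048/423 G=2048/655 H=2048/655] → run D
t=20: vr[B=4096/1277 D=4 F=2048/423 G=2048/655 H=2048/655] → run G
t=21: vr[B=4096/1277 D=4 F=2048/423 G=3072/655 H=2048/655] → run H
t=22: vr[B=4096/1277 D=4 F=2048/423 G=3072/655 H=3072/655] → run B
t=23: vr[B=5120/1277 D=4 F=2048/423 G=3072/655 H=3072/655] → run D
t=24: vr[B=5120/1277 D=5 F=2048/423 G=3072/655 H=3072/655] → run B
t=25: vr[B=6144/1277 D=5 F=2048/423 G=3072/655 H=3072/655] → run G
t=26: vr[B=6144/1277 D=5 F=2048/423 H=3072/655] → run H
t=27: vr[B=6144/1277 D=5 F=2048/423] → run B
t=28: vr[B=7168/1277 D=5 F=2048/423] → run F
t=29: vr[B=7168/1277 D=5] → run D
t=30: vr[B=7168/1277 D=6] → run B
t=31: vr[D=6] → run D
t=32: (idle)
t=33: (idle)
t=34: (idle)
t=35: (idle)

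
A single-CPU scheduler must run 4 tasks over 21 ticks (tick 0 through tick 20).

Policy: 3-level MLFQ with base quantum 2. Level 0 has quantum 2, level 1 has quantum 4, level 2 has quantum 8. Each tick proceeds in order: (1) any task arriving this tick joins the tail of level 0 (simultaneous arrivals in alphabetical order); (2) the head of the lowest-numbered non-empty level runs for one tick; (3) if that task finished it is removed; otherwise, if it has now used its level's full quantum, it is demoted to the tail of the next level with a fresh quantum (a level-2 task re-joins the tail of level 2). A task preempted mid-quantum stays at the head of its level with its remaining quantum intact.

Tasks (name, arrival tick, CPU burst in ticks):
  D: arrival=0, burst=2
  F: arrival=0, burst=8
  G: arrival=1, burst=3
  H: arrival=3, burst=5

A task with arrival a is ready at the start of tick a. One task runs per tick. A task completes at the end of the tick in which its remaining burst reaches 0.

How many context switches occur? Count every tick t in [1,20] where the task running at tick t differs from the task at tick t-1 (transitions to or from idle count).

context switches = 8

t=0: L0/L1/L2 = DF/-/- → run D
t=1: L0/L1/L2 = DFG/-/- → run D
t=2: L0/L1/L2 = FG/-/- → run F
t=3: L0/L1/L2 = FGH/-/- → run F
t=4: L0/L1/L2 = GH/F/- → run G
t=5: L0/L1/L2 = GH/F/- → run G
t=6: L0/L1/L2 = H/FG/- → run H
t=7: L0/L1/L2 = H/FG/- → run H
t=8: L0/L1/L2 = -/FGH/- → run F
t=9: L0/L1/L2 = -/FGH/- → run F
t=10: L0/L1/L2 = -/FGH/- → run F
t=11: L0/L1/L2 = -/FGH/- → run F
t=12: L0/L1/L2 = -/GH/F → run G
t=13: L0/L1/L2 = -/H/F → run H
t=14: L0/L1/L2 = -/H/F → run H
t=15: L0/L1/L2 = -/H/F → run H
t=16: L0/L1/L2 = -/-/F → run F
t=17: L0/L1/L2 = -/-/F → run F
t=18: (idle)
t=19: (idle)
t=20: (idle)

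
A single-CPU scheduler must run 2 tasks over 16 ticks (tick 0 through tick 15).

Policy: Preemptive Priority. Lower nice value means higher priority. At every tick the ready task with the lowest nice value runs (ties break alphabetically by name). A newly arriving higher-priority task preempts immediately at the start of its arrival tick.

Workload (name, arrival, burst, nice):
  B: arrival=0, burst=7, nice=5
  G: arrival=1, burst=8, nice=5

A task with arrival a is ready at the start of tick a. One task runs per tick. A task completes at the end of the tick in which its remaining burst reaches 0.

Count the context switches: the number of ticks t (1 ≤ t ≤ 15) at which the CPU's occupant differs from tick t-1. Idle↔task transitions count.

t=0: ready={B} → run B
t=1: ready={B,G} → run B
t=2: ready={B,G} → run B
t=3: ready={B,G} → run B
t=4: ready={B,G} → run B
t=5: ready={B,G} → run B
t=6: ready={B,G} → run B
t=7: ready={G} → run G
t=8: ready={G} → run G
t=9: ready={G} → run G
t=10: ready={G} → run G
t=11: ready={G} → run G
t=12: ready={G} → run G
t=13: ready={G} → run G
t=14: ready={G} → run G
t=15: (idle)

context switches = 2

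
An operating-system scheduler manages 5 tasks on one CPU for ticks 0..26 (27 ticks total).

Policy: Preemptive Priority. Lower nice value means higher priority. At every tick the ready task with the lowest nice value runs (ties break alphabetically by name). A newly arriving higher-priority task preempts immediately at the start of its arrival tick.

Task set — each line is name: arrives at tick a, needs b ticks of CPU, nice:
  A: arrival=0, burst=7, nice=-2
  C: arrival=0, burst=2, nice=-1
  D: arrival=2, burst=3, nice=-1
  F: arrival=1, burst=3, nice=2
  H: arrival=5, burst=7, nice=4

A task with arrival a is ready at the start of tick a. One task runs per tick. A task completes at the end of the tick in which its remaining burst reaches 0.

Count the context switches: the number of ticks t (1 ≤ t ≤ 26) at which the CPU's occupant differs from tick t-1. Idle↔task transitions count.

context switches = 5

t=0: ready={A,C} → run A
t=1: ready={A,C,F} → run A
t=2: ready={A,C,D,F} → run A
t=3: ready={A,C,D,F} → run A
t=4: ready={A,C,D,F} → run A
t=5: ready={A,C,D,F,H} → run A
t=6: ready={A,C,D,F,H} → run A
t=7: ready={C,D,F,H} → run C
t=8: ready={C,D,F,H} → run C
t=9: ready={D,F,H} → run D
t=10: ready={D,F,H} → run D
t=11: ready={D,F,H} → run D
t=12: ready={F,H} → run F
t=13: ready={F,H} → run F
t=14: ready={F,H} → run F
t=15: ready={H} → run H
t=16: ready={H} → run H
t=17: ready={H} → run H
t=18: ready={H} → run H
t=19: ready={H} → run H
t=20: ready={H} → run H
t=21: ready={H} → run H
t=22: (idle)
t=23: (idle)
t=24: (idle)
t=25: (idle)
t=26: (idle)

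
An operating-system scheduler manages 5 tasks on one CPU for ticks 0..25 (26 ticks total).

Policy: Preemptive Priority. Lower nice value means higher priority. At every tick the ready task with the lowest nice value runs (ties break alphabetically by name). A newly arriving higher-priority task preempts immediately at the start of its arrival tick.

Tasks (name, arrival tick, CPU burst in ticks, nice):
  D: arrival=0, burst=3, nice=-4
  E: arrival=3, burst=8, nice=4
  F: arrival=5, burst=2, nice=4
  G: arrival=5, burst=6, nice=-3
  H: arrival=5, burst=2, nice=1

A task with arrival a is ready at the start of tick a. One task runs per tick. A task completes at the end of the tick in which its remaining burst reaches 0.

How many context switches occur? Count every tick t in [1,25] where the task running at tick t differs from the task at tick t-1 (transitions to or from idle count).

t=0: ready={D} → run D
t=1: ready={D} → run D
t=2: ready={D} → run D
t=3: ready={E} → run E
t=4: ready={E} → run E
t=5: ready={E,F,G,H} → run G
t=6: ready={E,F,G,H} → run G
t=7: ready={E,F,G,H} → run G
t=8: ready={E,F,G,H} → run G
t=9: ready={E,F,G,H} → run G
t=10: ready={E,F,G,H} → run G
t=11: ready={E,F,H} → run H
t=12: ready={E,F,H} → run H
t=13: ready={E,F} → run E
t=14: ready={E,F} → run E
t=15: ready={E,F} → run E
t=16: ready={E,F} → run E
t=17: ready={E,F} → run E
t=18: ready={E,F} → run E
t=19: ready={F} → run F
t=20: ready={F} → run F
t=21: (idle)
t=22: (idle)
t=23: (idle)
t=24: (idle)
t=25: (idle)

context switches = 6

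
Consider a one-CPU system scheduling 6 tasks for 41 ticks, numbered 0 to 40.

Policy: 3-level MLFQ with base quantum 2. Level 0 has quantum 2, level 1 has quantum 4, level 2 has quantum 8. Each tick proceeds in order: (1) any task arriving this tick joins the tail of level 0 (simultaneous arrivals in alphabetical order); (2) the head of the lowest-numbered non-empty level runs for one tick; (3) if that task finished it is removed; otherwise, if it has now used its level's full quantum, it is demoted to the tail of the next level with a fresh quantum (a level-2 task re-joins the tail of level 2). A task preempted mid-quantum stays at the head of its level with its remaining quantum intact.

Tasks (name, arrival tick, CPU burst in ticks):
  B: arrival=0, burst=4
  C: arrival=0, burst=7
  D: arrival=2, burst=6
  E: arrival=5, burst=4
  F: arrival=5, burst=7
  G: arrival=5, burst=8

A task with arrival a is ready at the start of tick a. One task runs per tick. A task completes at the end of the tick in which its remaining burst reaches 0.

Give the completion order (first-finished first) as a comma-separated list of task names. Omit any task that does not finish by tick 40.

t=0: L0/L1/L2 = BC/-/- → run B
t=1: L0/L1/L2 = BC/-/- → run B
t=2: L0/L1/L2 = CD/B/- → run C
t=3: L0/L1/L2 = CD/B/- → run C
t=4: L0/L1/L2 = D/BC/- → run D
t=5: L0/L1/L2 = DEFG/BC/- → run D
t=6: L0/L1/L2 = EFG/BCD/- → run E
t=7: L0/L1/L2 = EFG/BCD/- → run E
t=8: L0/L1/L2 = FG/BCDE/- → run F
t=9: L0/L1/L2 = FG/BCDE/- → run F
t=10: L0/L1/L2 = G/BCDEF/- → run G
t=11: L0/L1/L2 = G/BCDEF/- → run G
t=12: L0/L1/L2 = -/BCDEFG/- → run B
t=13: L0/L1/L2 = -/BCDEFG/- → run B
t=14: L0/L1/L2 = -/CDEFG/- → run C
t=15: L0/L1/L2 = -/CDEFG/- → run C
t=16: L0/L1/L2 = -/CDEFG/- → run C
t=17: L0/L1/L2 = -/CDEFG/- → run C
t=18: L0/L1/L2 = -/DEFG/C → run D
t=19: L0/L1/L2 = -/DEFG/C → run D
t=20: L0/L1/L2 = -/DEFG/C → run D
t=21: L0/L1/L2 = -/DEFG/C → run D
t=22: L0/L1/L2 = -/EFG/C → run E
t=23: L0/L1/L2 = -/EFG/C → run E
t=24: L0/L1/L2 = -/FG/C → run F
t=25: L0/L1/L2 = -/FG/C → run F
t=26: L0/L1/L2 = -/FG/C → run F
t=27: L0/L1/L2 = -/FG/C → run F
t=28: L0/L1/L2 = -/G/CF → run G
t=29: L0/L1/L2 = -/G/CF → run G
t=30: L0/L1/L2 = -/G/CF → run G
t=31: L0/L1/L2 = -/G/CF → run G
t=32: L0/L1/L2 = -/-/CFG → run C
t=33: L0/L1/L2 = -/-/FG → run F
t=34: L0/L1/L2 = -/-/G → run G
t=35: L0/L1/L2 = -/-/G → run G
t=36: (idle)
t=37: (idle)
t=38: (idle)
t=39: (idle)
t=40: (idle)

completion order = B, D, E, C, F, G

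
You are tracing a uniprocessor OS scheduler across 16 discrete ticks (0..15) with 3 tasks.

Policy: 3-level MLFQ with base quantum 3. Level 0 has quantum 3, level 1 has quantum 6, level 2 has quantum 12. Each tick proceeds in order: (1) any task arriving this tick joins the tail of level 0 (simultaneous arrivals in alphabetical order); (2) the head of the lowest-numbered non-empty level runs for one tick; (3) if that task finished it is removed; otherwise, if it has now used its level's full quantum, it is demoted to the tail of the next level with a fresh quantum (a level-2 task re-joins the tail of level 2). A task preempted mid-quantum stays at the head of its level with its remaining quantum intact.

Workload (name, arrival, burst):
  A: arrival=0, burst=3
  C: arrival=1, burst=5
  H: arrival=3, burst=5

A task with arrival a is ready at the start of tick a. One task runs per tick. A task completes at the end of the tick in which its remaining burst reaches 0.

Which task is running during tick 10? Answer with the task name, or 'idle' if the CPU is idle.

running at tick 10 = C

t=0: L0/L1/L2 = A/-/- → run A
t=1: L0/L1/L2 = AC/-/- → run A
t=2: L0/L1/L2 = AC/-/- → run A
t=3: L0/L1/L2 = CH/-/- → run C
t=4: L0/L1/L2 = CH/-/- → run C
t=5: L0/L1/L2 = CH/-/- → run C
t=6: L0/L1/L2 = H/C/- → run H
t=7: L0/L1/L2 = H/C/- → run H
t=8: L0/L1/L2 = H/C/- → run H
t=9: L0/L1/L2 = -/CH/- → run C
t=10: L0/L1/L2 = -/CH/- → run C
t=11: L0/L1/L2 = -/H/- → run H
t=12: L0/L1/L2 = -/H/- → run H
t=13: (idle)
t=14: (idle)
t=15: (idle)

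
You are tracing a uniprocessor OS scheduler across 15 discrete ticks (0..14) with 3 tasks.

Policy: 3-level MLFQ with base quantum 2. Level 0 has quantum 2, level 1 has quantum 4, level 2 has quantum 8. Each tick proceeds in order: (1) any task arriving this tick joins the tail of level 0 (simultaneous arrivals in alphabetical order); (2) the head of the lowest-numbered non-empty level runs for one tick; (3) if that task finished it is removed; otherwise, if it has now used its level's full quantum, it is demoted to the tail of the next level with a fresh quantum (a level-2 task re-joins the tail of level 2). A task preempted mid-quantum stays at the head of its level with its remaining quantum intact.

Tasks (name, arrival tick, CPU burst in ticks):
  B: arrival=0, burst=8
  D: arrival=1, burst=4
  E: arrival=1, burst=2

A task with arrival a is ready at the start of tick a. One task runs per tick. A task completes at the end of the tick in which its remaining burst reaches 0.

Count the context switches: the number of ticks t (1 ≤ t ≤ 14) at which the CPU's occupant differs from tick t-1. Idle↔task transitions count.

context switches = 6

t=0: L0/L1/L2 = B/-/- → run B
t=1: L0/L1/L2 = BDE/-/- → run B
t=2: L0/L1/L2 = DE/B/- → run D
t=3: L0/L1/L2 = DE/B/- → run D
t=4: L0/L1/L2 = E/BD/- → run E
t=5: L0/L1/L2 = E/BD/- → run E
t=6: L0/L1/L2 = -/BD/- → run B
t=7: L0/L1/L2 = -/BD/- → run B
t=8: L0/L1/L2 = -/BD/- → run B
t=9: L0/L1/L2 = -/BD/- → run B
t=10: L0/L1/L2 = -/D/B → run D
t=11: L0/L1/L2 = -/D/B → run D
t=12: L0/L1/L2 = -/-/B → run B
t=13: L0/L1/L2 = -/-/B → run B
t=14: (idle)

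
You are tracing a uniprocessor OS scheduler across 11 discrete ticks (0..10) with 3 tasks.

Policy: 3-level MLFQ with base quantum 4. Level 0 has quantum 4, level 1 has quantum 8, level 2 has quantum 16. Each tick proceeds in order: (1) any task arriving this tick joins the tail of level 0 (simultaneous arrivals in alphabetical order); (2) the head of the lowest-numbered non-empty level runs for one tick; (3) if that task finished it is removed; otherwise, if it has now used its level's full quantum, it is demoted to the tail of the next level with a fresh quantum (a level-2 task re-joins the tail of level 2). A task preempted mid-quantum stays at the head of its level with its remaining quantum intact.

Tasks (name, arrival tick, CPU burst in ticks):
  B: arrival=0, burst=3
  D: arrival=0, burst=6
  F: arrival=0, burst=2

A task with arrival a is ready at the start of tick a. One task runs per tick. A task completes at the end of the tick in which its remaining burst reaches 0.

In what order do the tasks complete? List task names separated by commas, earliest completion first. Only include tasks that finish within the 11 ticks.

t=0: L0/L1/L2 = BDF/-/- → run B
t=1: L0/L1/L2 = BDF/-/- → run B
t=2: L0/L1/L2 = BDF/-/- → run B
t=3: L0/L1/L2 = DF/-/- → run D
t=4: L0/L1/L2 = DF/-/- → run D
t=5: L0/L1/L2 = DF/-/- → run D
t=6: L0/L1/L2 = DF/-/- → run D
t=7: L0/L1/L2 = F/D/- → run F
t=8: L0/L1/L2 = F/D/- → run F
t=9: L0/L1/L2 = -/D/- → run D
t=10: L0/L1/L2 = -/D/- → run D

completion order = B, F, D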